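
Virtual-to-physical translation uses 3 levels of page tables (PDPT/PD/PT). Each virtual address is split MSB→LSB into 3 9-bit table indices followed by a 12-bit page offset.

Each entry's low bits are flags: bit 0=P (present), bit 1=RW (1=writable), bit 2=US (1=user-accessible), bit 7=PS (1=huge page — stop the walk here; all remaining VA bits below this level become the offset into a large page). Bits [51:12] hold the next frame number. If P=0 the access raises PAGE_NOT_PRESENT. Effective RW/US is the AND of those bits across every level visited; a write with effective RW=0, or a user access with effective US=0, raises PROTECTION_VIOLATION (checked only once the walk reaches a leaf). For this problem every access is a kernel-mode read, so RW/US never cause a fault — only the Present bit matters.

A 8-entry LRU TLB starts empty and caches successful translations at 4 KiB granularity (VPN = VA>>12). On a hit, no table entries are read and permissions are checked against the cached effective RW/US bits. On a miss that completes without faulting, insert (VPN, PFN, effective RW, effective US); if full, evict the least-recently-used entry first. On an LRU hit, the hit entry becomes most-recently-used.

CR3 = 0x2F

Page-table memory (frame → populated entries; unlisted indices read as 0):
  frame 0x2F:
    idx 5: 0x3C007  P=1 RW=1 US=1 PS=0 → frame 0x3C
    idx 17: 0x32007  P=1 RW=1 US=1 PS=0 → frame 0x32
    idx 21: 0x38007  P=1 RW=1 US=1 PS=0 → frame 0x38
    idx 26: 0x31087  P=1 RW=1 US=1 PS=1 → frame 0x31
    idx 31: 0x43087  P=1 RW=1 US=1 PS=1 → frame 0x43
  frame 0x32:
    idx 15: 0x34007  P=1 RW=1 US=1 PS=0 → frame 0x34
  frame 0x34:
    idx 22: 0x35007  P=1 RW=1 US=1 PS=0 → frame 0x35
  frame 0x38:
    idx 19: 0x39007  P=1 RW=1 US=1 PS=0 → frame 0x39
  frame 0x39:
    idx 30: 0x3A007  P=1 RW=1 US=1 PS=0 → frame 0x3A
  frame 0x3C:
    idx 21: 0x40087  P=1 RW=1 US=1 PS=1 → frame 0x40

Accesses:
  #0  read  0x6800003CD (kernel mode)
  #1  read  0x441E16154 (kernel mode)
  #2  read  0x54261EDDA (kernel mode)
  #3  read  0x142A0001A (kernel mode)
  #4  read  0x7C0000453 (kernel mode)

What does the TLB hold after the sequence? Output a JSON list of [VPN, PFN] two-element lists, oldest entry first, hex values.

Trace:
#0 VA=0x6800003CD (r,kernel):
  lvl0: tbl 0x2F, slot 26 ⇒ 0x31087 (P1/RW1/US1/PS1)
  ⇒ phys 0x313CD (huge @L0)  [1 reads]
#1 VA=0x441E16154 (r,kernel):
  lvl0: tbl 0x2F, slot 17 ⇒ 0x32007 (P1/RW1/US1/PS0)
  lvl1: tbl 0x32, slot 15 ⇒ 0x34007 (P1/RW1/US1/PS0)
  lvl2: tbl 0x34, slot 22 ⇒ 0x35007 (P1/RW1/US1/PS0)
  ⇒ phys 0x35154  [3 reads]
#2 VA=0x54261EDDA (r,kernel):
  lvl0: tbl 0x2F, slot 21 ⇒ 0x38007 (P1/RW1/US1/PS0)
  lvl1: tbl 0x38, slot 19 ⇒ 0x39007 (P1/RW1/US1/PS0)
  lvl2: tbl 0x39, slot 30 ⇒ 0x3A007 (P1/RW1/US1/PS0)
  ⇒ phys 0x3ADDA  [3 reads]
#3 VA=0x142A0001A (r,kernel):
  lvl0: tbl 0x2F, slot 5 ⇒ 0x3C007 (P1/RW1/US1/PS0)
  lvl1: tbl 0x3C, slot 21 ⇒ 0x40087 (P1/RW1/US1/PS1)
  ⇒ phys 0x4001A (huge @L1)  [2 reads]
#4 VA=0x7C0000453 (r,kernel):
  lvl0: tbl 0x2F, slot 31 ⇒ 0x43087 (P1/RW1/US1/PS1)
  ⇒ phys 0x43453 (huge @L0)  [1 reads]

TLB: [["0x680000", "0x31"], ["0x441E16", "0x35"], ["0x54261E", "0x3A"], ["0x142A00", "0x40"], ["0x7C0000", "0x43"]]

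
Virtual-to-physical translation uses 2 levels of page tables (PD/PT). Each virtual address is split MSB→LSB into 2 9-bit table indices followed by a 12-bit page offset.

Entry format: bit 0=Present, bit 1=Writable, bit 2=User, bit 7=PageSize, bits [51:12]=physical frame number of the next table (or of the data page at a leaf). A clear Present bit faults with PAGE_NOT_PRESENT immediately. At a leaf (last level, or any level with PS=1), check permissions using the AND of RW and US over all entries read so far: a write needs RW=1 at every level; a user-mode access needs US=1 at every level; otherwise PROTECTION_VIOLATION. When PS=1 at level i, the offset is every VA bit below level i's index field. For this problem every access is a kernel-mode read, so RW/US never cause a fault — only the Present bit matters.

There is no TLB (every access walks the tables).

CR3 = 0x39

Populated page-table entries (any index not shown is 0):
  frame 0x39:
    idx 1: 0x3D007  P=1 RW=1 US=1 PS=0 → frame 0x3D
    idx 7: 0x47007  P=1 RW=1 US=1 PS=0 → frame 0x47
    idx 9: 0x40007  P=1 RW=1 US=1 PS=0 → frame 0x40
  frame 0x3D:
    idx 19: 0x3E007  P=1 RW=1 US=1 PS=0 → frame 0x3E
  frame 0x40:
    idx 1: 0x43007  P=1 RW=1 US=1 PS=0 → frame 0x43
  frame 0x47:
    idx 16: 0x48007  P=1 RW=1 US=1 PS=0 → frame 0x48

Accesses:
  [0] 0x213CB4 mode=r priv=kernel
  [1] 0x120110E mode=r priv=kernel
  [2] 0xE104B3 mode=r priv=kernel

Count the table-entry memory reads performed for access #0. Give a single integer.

Trace:
#0 VA=0x213CB4 (r,kernel):
  L0 @0x39[1] → 0x3D007  P=1,RW=1,US=1,PS=0
  L1 @0x3D[19] → 0x3E007  P=1,RW=1,US=1,PS=0
  ✓ 0x3ECB4  — 2 lookups
#1 VA=0x120110E (r,kernel):
  L0 @0x39[9] → 0x40007  P=1,RW=1,US=1,PS=0
  L1 @0x40[1] → 0x43007  P=1,RW=1,US=1,PS=0
  ✓ 0x4310E  — 2 lookups
#2 VA=0xE104B3 (r,kernel):
  L0 @0x39[7] → 0x47007  P=1,RW=1,US=1,PS=0
  L1 @0x47[16] → 0x48007  P=1,RW=1,US=1,PS=0
  ✓ 0x484B3  — 2 lookups

Entries read for #0: 2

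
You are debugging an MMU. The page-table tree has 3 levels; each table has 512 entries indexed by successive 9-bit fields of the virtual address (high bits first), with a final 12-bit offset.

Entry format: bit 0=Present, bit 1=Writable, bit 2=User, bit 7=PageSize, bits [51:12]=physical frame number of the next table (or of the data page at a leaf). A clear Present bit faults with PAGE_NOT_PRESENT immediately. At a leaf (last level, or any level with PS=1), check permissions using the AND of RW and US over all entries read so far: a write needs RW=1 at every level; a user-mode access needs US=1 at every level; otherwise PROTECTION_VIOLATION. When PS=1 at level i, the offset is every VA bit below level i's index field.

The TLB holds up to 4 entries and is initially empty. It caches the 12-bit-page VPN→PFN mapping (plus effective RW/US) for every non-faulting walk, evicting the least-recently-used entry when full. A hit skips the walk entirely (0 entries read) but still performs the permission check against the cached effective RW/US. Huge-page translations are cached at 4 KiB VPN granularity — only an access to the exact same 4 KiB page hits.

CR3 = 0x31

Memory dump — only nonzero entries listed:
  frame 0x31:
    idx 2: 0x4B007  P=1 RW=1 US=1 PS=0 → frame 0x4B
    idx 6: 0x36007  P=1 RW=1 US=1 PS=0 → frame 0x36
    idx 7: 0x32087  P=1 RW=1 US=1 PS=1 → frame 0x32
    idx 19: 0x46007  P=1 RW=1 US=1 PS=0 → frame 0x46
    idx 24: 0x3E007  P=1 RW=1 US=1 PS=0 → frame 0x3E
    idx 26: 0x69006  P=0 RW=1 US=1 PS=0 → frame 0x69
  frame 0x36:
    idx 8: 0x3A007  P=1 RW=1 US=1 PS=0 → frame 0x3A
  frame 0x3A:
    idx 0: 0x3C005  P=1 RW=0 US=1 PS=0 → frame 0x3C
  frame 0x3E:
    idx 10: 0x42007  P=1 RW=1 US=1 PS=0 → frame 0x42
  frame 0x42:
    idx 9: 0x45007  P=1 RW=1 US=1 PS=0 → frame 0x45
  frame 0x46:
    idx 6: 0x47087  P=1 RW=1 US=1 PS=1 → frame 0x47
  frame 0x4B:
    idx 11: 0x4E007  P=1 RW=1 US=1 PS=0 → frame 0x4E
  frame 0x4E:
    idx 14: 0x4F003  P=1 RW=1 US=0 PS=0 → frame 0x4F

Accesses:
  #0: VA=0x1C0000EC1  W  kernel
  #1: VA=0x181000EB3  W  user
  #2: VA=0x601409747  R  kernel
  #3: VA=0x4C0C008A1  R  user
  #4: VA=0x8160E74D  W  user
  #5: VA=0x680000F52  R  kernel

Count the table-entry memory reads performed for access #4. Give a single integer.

Trace:
#0 VA=0x1C0000EC1 (w,kernel):
  L0: frame=0x31 idx=7 entry=0x32087 [P=1 RW=1 US=1 PS=1]
  ✓ 0x32EC1 (huge @L0)  — 1 lookups
#1 VA=0x181000EB3 (w,user):
  L0: frame=0x31 idx=6 entry=0x36007 [P=1 RW=1 US=1 PS=0]
  L1: frame=0x36 idx=8 entry=0x3A007 [P=1 RW=1 US=1 PS=0]
  L2: frame=0x3A idx=0 entry=0x3C005 [P=1 RW=0 US=1 PS=0]
  ⇒ fault: PROTECTION_VIOLATION  — 3 lookups
#2 VA=0x601409747 (r,kernel):
  L0: frame=0x31 idx=24 entry=0x3E007 [P=1 RW=1 US=1 PS=0]
  L1: frame=0x3E idx=10 entry=0x42007 [P=1 RW=1 US=1 PS=0]
  L2: frame=0x42 idx=9 entry=0x45007 [P=1 RW=1 US=1 PS=0]
  ✓ 0x45747  — 3 lookups
#3 VA=0x4C0C008A1 (r,user):
  L0: frame=0x31 idx=19 entry=0x46007 [P=1 RW=1 US=1 PS=0]
  L1: frame=0x46 idx=6 entry=0x47087 [P=1 RW=1 US=1 PS=1]
  ✓ 0x478A1 (huge @L1)  — 2 lookups
#4 VA=0x8160E74D (w,user):
  L0: frame=0x31 idx=2 entry=0x4B007 [P=1 RW=1 US=1 PS=0]
  L1: frame=0x4B idx=11 entry=0x4E007 [P=1 RW=1 US=1 PS=0]
  L2: frame=0x4E idx=14 entry=0x4F003 [P=1 RW=1 US=0 PS=0]
  ⇒ fault: PROTECTION_VIOLATION  — 3 lookups
#5 VA=0x680000F52 (r,kernel):
  L0: frame=0x31 idx=26 entry=0x69006 [P=0 RW=1 US=1 PS=0]
  ⇒ fault: PAGE_NOT_PRESENT  — 1 lookups

Entries read for #4: 3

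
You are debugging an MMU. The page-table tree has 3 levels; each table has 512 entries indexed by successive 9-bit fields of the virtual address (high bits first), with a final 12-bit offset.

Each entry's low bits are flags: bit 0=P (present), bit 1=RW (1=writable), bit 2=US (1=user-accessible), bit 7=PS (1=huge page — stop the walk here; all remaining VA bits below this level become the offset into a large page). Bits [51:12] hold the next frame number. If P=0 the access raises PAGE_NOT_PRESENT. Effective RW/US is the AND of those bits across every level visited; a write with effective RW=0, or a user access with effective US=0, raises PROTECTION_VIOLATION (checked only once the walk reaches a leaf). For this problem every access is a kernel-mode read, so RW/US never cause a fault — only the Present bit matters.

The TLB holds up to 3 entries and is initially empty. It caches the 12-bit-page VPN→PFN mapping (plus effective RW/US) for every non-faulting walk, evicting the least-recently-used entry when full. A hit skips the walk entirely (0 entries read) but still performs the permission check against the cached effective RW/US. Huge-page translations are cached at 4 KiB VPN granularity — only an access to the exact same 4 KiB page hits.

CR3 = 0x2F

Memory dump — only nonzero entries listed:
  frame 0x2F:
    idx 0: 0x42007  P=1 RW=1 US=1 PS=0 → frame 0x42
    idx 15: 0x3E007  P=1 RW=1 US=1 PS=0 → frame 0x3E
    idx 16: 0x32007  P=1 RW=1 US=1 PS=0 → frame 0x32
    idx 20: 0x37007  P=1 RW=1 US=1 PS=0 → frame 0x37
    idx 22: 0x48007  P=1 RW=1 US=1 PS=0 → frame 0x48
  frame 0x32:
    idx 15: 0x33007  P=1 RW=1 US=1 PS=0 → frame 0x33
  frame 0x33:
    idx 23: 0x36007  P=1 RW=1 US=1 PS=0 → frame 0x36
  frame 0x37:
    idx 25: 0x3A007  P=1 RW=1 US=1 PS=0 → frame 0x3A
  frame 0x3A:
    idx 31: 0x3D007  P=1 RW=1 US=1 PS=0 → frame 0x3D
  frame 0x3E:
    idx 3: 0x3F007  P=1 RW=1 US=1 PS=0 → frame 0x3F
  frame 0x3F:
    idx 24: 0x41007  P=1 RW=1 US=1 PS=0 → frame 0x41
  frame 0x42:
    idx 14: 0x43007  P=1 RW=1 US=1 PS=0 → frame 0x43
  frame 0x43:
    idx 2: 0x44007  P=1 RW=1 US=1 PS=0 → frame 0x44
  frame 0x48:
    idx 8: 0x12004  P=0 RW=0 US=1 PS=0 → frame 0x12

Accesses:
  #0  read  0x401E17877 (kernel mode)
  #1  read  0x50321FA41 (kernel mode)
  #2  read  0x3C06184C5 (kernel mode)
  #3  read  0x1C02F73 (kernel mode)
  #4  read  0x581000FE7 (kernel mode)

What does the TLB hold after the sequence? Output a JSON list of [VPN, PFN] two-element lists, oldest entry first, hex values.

Per-access translation:
#0 VA=0x401E17877 (r,kernel):
  L0: frame=0x2F idx=16 entry=0x32007 [P=1 RW=1 US=1 PS=0]
  L1: frame=0x32 idx=15 entry=0x33007 [P=1 RW=1 US=1 PS=0]
  L2: frame=0x33 idx=23 entry=0x36007 [P=1 RW=1 US=1 PS=0]
  ✓ 0x36877  — 3 lookups
#1 VA=0x50321FA41 (r,kernel):
  L0: frame=0x2F idx=20 entry=0x37007 [P=1 RW=1 US=1 PS=0]
  L1: frame=0x37 idx=25 entry=0x3A007 [P=1 RW=1 US=1 PS=0]
  L2: frame=0x3A idx=31 entry=0x3D007 [P=1 RW=1 US=1 PS=0]
  ✓ 0x3DA41  — 3 lookups
#2 VA=0x3C06184C5 (r,kernel):
  L0: frame=0x2F idx=15 entry=0x3E007 [P=1 RW=1 US=1 PS=0]
  L1: frame=0x3E idx=3 entry=0x3F007 [P=1 RW=1 US=1 PS=0]
  L2: frame=0x3F idx=24 entry=0x41007 [P=1 RW=1 US=1 PS=0]
  ✓ 0x414C5  — 3 lookups
#3 VA=0x1C02F73 (r,kernel):
  L0: frame=0x2F idx=0 entry=0x42007 [P=1 RW=1 US=1 PS=0]
  L1: frame=0x42 idx=14 entry=0x43007 [P=1 RW=1 US=1 PS=0]
  L2: frame=0x43 idx=2 entry=0x44007 [P=1 RW=1 US=1 PS=0]
  ✓ 0x44F73  — 3 lookups
#4 VA=0x581000FE7 (r,kernel):
  L0: frame=0x2F idx=22 entry=0x48007 [P=1 RW=1 US=1 PS=0]
  L1: frame=0x48 idx=8 entry=0x12004 [P=0 RW=0 US=1 PS=0]
  ⇒ fault: PAGE_NOT_PRESENT  — 2 lookups

TLB: [["0x50321F", "0x3D"], ["0x3C0618", "0x41"], ["0x1C02", "0x44"]]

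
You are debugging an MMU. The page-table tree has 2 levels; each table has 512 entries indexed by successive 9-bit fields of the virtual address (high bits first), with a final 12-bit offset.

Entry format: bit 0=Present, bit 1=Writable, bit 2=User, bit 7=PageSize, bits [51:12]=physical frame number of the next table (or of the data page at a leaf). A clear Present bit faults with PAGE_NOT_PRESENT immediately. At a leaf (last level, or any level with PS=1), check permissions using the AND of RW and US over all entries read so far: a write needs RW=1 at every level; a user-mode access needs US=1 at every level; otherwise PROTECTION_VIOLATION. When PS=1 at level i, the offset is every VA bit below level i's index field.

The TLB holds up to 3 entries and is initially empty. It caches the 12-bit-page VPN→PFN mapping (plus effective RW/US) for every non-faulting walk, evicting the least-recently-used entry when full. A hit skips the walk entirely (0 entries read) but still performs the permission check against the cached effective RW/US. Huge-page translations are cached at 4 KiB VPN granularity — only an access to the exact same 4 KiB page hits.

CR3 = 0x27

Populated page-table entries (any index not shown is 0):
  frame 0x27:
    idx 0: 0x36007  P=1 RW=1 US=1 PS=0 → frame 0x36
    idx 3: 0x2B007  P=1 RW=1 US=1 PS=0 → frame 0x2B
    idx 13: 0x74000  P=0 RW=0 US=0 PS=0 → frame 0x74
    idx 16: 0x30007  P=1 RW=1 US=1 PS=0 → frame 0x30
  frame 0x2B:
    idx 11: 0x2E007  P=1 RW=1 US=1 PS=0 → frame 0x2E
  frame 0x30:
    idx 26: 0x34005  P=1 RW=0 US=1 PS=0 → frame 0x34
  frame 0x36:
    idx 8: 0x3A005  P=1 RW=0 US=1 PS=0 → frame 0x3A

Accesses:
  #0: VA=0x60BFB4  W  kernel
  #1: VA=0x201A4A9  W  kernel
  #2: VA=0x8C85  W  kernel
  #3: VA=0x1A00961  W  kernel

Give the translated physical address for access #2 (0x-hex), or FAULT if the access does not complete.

Per-access translation:
#0 VA=0x60BFB4 (w,kernel):
  lvl0: tbl 0x27, slot 3 ⇒ 0x2B007 (P1/RW1/US1/PS0)
  lvl1: tbl 0x2B, slot 11 ⇒ 0x2E007 (P1/RW1/US1/PS0)
  → PA=0x2EFB4  (2 entries read)
#1 VA=0x201A4A9 (w,kernel):
  lvl0: tbl 0x27, slot 16 ⇒ 0x30007 (P1/RW1/US1/PS0)
  lvl1: tbl 0x30, slot 26 ⇒ 0x34005 (P1/RW0/US1/PS0)
  → PROTECTION_VIOLATION  (2 entries read)
#2 VA=0x8C85 (w,kernel):
  lvl0: tbl 0x27, slot 0 ⇒ 0x36007 (P1/RW1/US1/PS0)
  lvl1: tbl 0x36, slot 8 ⇒ 0x3A005 (P1/RW0/US1/PS0)
  → PROTECTION_VIOLATION  (2 entries read)
#3 VA=0x1A00961 (w,kernel):
  lvl0: tbl 0x27, slot 13 ⇒ 0x74000 (P0/RW0/US0/PS0)
  → PAGE_NOT_PRESENT  (1 entries read)

Access #2 PA: FAULT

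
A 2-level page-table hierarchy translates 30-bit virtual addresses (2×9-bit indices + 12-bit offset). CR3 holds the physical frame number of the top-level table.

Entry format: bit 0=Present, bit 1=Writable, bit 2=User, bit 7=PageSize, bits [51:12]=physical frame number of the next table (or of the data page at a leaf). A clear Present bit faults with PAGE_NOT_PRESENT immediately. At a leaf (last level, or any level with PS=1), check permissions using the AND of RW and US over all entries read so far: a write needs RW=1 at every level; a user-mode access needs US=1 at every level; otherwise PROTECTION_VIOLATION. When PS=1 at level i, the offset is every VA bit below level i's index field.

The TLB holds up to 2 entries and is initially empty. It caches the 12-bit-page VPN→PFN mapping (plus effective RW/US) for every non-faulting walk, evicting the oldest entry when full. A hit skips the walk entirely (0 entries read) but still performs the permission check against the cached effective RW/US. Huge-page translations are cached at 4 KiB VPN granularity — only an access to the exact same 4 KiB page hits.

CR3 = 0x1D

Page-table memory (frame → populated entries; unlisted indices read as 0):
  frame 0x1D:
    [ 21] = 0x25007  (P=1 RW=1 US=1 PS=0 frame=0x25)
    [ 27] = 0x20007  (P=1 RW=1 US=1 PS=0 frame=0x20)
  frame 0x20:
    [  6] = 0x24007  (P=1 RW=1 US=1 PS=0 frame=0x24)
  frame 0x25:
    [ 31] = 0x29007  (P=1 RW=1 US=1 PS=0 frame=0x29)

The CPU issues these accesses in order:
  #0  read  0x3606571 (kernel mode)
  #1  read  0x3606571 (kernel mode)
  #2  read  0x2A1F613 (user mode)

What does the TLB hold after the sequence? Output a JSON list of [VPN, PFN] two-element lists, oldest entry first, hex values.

Per-access translation:
#0 VA=0x3606571 (r,kernel):
  L0 @0x1D[27] → 0x20007  P=1,RW=1,US=1,PS=0
  L1 @0x20[6] → 0x24007  P=1,RW=1,US=1,PS=0
  ⇒ phys 0x24571  [2 reads]
#1 VA=0x3606571 (r,kernel):
  TLB hit vpn=0x3606 → PA=0x24571
#2 VA=0x2A1F613 (r,user):
  L0 @0x1D[21] → 0x25007  P=1,RW=1,US=1,PS=0
  L1 @0x25[31] → 0x29007  P=1,RW=1,US=1,PS=0
  ⇒ phys 0x29613  [2 reads]

TLB: [["0x3606", "0x24"], ["0x2A1F", "0x29"]]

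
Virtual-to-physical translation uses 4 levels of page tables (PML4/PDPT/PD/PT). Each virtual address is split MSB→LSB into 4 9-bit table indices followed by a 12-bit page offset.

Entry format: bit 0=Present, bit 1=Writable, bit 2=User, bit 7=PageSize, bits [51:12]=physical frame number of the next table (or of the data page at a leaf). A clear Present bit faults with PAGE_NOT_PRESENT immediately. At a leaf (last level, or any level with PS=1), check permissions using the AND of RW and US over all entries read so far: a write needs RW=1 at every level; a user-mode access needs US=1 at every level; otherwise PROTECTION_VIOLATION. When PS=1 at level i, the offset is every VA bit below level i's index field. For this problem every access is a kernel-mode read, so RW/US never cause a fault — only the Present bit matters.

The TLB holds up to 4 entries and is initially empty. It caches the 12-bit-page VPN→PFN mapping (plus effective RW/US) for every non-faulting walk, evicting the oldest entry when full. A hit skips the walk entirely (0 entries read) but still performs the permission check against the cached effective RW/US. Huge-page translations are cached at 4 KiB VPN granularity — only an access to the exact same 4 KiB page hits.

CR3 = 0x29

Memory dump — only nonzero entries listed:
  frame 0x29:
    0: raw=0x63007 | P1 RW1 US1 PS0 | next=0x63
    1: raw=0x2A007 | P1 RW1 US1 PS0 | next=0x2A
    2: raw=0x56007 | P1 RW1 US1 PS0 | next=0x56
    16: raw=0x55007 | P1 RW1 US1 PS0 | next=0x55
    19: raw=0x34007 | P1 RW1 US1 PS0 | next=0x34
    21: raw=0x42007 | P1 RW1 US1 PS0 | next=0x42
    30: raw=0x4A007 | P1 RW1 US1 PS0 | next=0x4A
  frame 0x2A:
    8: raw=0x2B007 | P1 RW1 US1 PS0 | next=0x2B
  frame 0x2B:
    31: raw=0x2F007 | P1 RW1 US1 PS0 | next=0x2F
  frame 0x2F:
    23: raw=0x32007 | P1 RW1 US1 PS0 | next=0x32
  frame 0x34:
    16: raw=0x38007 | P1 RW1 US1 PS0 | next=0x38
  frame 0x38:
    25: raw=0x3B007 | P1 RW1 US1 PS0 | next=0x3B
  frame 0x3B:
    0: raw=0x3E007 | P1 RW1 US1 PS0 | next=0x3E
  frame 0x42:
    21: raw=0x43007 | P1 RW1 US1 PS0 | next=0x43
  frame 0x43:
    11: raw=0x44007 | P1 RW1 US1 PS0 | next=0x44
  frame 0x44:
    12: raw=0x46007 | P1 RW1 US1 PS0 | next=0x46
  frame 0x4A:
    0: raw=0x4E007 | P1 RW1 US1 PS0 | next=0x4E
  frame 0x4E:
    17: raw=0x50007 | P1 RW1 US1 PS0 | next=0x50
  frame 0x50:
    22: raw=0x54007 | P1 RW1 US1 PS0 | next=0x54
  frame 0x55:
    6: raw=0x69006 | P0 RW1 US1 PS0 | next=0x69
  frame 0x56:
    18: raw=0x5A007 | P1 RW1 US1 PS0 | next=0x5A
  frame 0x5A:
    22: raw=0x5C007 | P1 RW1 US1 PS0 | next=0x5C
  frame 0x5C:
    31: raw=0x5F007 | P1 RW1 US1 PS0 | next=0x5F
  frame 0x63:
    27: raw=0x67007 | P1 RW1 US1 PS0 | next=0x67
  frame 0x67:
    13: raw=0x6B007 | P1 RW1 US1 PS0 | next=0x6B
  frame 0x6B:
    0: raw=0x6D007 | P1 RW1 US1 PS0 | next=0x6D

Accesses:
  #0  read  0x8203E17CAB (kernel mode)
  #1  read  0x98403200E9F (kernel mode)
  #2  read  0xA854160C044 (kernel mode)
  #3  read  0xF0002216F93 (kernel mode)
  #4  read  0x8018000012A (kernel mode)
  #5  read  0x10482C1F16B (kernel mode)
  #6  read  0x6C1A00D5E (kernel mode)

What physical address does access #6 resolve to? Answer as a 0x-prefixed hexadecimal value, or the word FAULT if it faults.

Trace:
#0 VA=0x8203E17CAB (r,kernel):
  lvl0: tbl 0x29, slot 1 ⇒ 0x2A007 (P1/RW1/US1/PS0)
  lvl1: tbl 0x2A, slot 8 ⇒ 0x2B007 (P1/RW1/US1/PS0)
  lvl2: tbl 0x2B, slot 31 ⇒ 0x2F007 (P1/RW1/US1/PS0)
  lvl3: tbl 0x2F, slot 23 ⇒ 0x32007 (P1/RW1/US1/PS0)
  ⇒ phys 0x32CAB  [4 reads]
#1 VA=0x98403200E9F (r,kernel):
  lvl0: tbl 0x29, slot 19 ⇒ 0x34007 (P1/RW1/US1/PS0)
  lvl1: tbl 0x34, slot 16 ⇒ 0x38007 (P1/RW1/US1/PS0)
  lvl2: tbl 0x38, slot 25 ⇒ 0x3B007 (P1/RW1/US1/PS0)
  lvl3: tbl 0x3B, slot 0 ⇒ 0x3E007 (P1/RW1/US1/PS0)
  ⇒ phys 0x3EE9F  [4 reads]
#2 VA=0xA854160C044 (r,kernel):
  lvl0: tbl 0x29, slot 21 ⇒ 0x42007 (P1/RW1/US1/PS0)
  lvl1: tbl 0x42, slot 21 ⇒ 0x43007 (P1/RW1/US1/PS0)
  lvl2: tbl 0x43, slot 11 ⇒ 0x44007 (P1/RW1/US1/PS0)
  lvl3: tbl 0x44, slot 12 ⇒ 0x46007 (P1/RW1/US1/PS0)
  ⇒ phys 0x46044  [4 reads]
#3 VA=0xF0002216F93 (r,kernel):
  lvl0: tbl 0x29, slot 30 ⇒ 0x4A007 (P1/RW1/US1/PS0)
  lvl1: tbl 0x4A, slot 0 ⇒ 0x4E007 (P1/RW1/US1/PS0)
  lvl2: tbl 0x4E, slot 17 ⇒ 0x50007 (P1/RW1/US1/PS0)
  lvl3: tbl 0x50, slot 22 ⇒ 0x54007 (P1/RW1/US1/PS0)
  ⇒ phys 0x54F93  [4 reads]
#4 VA=0x8018000012A (r,kernel):
  lvl0: tbl 0x29, slot 16 ⇒ 0x55007 (P1/RW1/US1/PS0)
  lvl1: tbl 0x55, slot 6 ⇒ 0x69006 (P0/RW1/US1/PS0)
  → PAGE_NOT_PRESENT  (2 entries read)
#5 VA=0x10482C1F16B (r,kernel):
  lvl0: tbl 0x29, slot 2 ⇒ 0x56007 (P1/RW1/US1/PS0)
  lvl1: tbl 0x56, slot 18 ⇒ 0x5A007 (P1/RW1/US1/PS0)
  lvl2: tbl 0x5A, slot 22 ⇒ 0x5C007 (P1/RW1/US1/PS0)
  lvl3: tbl 0x5C, slot 31 ⇒ 0x5F007 (P1/RW1/US1/PS0)
  ⇒ phys 0x5F16B  [4 reads]
#6 VA=0x6C1A00D5E (r,kernel):
  lvl0: tbl 0x29, slot 0 ⇒ 0x63007 (P1/RW1/US1/PS0)
  lvl1: tbl 0x63, slot 27 ⇒ 0x67007 (P1/RW1/US1/PS0)
  lvl2: tbl 0x67, slot 13 ⇒ 0x6B007 (P1/RW1/US1/PS0)
  lvl3: tbl 0x6B, slot 0 ⇒ 0x6D007 (P1/RW1/US1/PS0)
  ⇒ phys 0x6DD5E  [4 reads]

Access #6 PA: 0x6DD5E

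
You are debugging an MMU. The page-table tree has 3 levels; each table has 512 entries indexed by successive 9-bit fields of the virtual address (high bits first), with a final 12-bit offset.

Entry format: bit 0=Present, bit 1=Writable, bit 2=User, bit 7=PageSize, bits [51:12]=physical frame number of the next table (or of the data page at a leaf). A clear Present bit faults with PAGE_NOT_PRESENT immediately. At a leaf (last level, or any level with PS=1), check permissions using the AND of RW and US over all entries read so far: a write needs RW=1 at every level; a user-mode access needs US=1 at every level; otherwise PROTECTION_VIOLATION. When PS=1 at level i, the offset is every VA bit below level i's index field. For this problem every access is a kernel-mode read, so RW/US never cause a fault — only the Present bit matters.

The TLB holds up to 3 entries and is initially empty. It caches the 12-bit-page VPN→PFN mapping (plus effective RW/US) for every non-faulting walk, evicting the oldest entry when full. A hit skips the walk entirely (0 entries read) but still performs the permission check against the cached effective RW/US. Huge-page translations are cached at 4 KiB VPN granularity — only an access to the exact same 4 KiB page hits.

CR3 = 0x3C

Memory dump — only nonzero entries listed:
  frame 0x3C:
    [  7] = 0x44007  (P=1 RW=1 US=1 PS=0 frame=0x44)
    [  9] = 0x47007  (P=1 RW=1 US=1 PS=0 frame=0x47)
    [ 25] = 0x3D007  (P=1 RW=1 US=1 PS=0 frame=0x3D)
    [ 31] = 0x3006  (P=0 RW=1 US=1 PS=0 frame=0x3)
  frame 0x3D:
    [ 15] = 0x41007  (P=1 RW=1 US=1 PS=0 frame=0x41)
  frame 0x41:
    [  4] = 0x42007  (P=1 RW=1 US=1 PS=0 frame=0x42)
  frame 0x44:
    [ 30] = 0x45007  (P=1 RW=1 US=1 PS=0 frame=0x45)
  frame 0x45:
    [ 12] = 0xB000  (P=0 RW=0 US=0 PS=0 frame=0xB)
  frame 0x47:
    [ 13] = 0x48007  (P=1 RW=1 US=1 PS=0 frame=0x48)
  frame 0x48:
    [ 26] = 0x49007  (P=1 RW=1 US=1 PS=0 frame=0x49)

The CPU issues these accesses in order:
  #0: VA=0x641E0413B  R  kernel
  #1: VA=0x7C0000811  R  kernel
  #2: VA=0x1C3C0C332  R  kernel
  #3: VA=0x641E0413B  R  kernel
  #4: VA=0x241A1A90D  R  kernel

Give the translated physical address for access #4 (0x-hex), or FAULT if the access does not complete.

Walk each access:
#0 VA=0x641E0413B (r,kernel):
  L0 @0x3C[25] → 0x3D007  P=1,RW=1,US=1,PS=0
  L1 @0x3D[15] → 0x41007  P=1,RW=1,US=1,PS=0
  L2 @0x41[4] → 0x42007  P=1,RW=1,US=1,PS=0
  → PA=0x4213B  (3 entries read)
#1 VA=0x7C0000811 (r,kernel):
  L0 @0x3C[31] → 0x3006  P=0,RW=1,US=1,PS=0
  ⇒ fault: PAGE_NOT_PRESENT  — 1 lookups
#2 VA=0x1C3C0C332 (r,kernel):
  L0 @0x3C[7] → 0x44007  P=1,RW=1,US=1,PS=0
  L1 @0x44[30] → 0x45007  P=1,RW=1,US=1,PS=0
  L2 @0x45[12] → 0xB000  P=0,RW=0,US=0,PS=0
  ⇒ fault: PAGE_NOT_PRESENT  — 3 lookups
#3 VA=0x641E0413B (r,kernel):
  TLB hit vpn=0x641E04 → PA=0x4213B
#4 VA=0x241A1A90D (r,kernel):
  L0 @0x3C[9] → 0x47007  P=1,RW=1,US=1,PS=0
  L1 @0x47[13] → 0x48007  P=1,RW=1,US=1,PS=0
  L2 @0x48[26] → 0x49007  P=1,RW=1,US=1,PS=0
  → PA=0x4990D  (3 entries read)

Access #4 PA: 0x4990D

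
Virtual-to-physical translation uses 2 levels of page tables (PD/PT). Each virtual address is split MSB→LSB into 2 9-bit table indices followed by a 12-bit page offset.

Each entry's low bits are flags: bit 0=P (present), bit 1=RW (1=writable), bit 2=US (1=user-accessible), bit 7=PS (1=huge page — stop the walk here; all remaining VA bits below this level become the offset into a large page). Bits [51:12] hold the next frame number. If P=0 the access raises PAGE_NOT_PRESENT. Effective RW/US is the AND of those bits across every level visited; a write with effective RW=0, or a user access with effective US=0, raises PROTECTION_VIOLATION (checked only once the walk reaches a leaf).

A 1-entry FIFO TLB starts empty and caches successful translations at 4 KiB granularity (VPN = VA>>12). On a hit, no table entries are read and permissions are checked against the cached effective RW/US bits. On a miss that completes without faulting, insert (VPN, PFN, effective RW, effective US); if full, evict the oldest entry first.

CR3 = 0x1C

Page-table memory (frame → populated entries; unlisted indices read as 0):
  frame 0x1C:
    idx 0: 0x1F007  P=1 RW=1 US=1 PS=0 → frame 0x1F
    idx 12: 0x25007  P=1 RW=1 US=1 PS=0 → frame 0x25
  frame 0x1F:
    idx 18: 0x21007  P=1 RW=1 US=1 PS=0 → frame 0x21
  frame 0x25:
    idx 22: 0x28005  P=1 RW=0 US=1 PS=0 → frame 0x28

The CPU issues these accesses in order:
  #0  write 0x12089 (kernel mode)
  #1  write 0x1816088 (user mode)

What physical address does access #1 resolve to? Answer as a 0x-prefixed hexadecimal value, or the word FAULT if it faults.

Per-access translation:
#0 VA=0x12089 (w,kernel):
  L0 @0x1C[0] → 0x1F007  P=1,RW=1,US=1,PS=0
  L1 @0x1F[18] → 0x21007  P=1,RW=1,US=1,PS=0
  → PA=0x21089  (2 entries read)
#1 VA=0x1816088 (w,user):
  L0 @0x1C[12] → 0x25007  P=1,RW=1,US=1,PS=0
  L1 @0x25[22] → 0x28005  P=1,RW=0,US=1,PS=0
  → PROTECTION_VIOLATION  (2 entries read)

Access #1 PA: FAULT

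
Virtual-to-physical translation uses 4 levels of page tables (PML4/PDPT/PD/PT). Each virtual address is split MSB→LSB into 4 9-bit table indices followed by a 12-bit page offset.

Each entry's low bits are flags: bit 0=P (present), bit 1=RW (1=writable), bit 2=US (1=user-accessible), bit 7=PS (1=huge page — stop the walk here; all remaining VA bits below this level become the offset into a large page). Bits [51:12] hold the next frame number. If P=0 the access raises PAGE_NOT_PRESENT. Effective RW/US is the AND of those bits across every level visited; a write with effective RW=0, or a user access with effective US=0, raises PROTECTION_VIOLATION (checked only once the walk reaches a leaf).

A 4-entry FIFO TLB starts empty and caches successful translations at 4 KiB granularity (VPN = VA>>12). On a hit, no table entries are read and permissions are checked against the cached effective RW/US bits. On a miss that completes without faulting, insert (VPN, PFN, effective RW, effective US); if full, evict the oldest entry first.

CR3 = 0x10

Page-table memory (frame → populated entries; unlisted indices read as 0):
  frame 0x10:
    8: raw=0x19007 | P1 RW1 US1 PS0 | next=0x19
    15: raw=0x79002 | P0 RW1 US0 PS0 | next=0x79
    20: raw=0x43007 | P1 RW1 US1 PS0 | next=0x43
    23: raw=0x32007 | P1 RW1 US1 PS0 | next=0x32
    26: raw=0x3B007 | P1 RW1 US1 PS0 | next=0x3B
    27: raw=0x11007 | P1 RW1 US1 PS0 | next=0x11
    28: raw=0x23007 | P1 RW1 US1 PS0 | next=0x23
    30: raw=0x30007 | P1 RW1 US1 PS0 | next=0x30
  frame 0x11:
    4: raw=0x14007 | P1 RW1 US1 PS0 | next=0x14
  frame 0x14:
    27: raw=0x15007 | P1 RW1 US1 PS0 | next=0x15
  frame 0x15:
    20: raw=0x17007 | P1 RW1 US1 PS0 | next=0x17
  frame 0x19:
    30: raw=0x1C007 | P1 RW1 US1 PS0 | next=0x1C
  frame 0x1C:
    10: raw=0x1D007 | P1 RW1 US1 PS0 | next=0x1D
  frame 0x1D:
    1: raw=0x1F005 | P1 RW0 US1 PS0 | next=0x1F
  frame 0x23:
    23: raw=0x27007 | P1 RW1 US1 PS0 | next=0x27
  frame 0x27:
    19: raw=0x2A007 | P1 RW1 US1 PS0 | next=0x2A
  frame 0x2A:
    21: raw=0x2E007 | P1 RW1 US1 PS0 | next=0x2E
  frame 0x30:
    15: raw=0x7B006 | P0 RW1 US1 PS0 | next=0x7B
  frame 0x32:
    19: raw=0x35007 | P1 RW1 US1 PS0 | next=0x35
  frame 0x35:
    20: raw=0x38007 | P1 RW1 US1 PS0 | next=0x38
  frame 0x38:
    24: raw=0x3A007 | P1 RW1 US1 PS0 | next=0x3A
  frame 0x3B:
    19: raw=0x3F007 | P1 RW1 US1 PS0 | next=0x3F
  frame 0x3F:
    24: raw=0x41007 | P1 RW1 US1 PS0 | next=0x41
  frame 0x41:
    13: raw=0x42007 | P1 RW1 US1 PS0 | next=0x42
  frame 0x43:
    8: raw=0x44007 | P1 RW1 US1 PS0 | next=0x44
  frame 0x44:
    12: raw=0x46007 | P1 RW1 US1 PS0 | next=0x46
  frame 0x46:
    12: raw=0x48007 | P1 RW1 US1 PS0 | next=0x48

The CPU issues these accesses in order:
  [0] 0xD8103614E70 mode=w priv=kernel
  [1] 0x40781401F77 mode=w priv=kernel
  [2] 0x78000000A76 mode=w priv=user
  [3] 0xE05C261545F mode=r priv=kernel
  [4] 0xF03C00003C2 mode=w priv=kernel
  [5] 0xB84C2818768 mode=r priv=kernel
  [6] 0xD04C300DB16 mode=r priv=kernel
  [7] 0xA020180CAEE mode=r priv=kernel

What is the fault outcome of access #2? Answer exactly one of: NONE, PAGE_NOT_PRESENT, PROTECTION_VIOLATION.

Walk each access:
#0 VA=0xD8103614E70 (w,kernel):
  L0 @0x10[27] → 0x11007  P=1,RW=1,US=1,PS=0
  L1 @0x11[4] → 0x14007  P=1,RW=1,US=1,PS=0
  L2 @0x14[27] → 0x15007  P=1,RW=1,US=1,PS=0
  L3 @0x15[20] → 0x17007  P=1,RW=1,US=1,PS=0
  ⇒ phys 0x17E70  [4 reads]
#1 VA=0x40781401F77 (w,kernel):
  L0 @0x10[8] → 0x19007  P=1,RW=1,US=1,PS=0
  L1 @0x19[30] → 0x1C007  P=1,RW=1,US=1,PS=0
  L2 @0x1C[10] → 0x1D007  P=1,RW=1,US=1,PS=0
  L3 @0x1D[1] → 0x1F005  P=1,RW=0,US=1,PS=0
  ✗ PROTECTION_VIOLATION  [4 reads]
#2 VA=0x78000000A76 (w,user):
  L0 @0x10[15] → 0x79002  P=0,RW=1,US=0,PS=0
  ✗ PAGE_NOT_PRESENT  [1 reads]
#3 VA=0xE05C261545F (r,kernel):
  L0 @0x10[28] → 0x23007  P=1,RW=1,US=1,PS=0
  L1 @0x23[23] → 0x27007  P=1,RW=1,US=1,PS=0
  L2 @0x27[19] → 0x2A007  P=1,RW=1,US=1,PS=0
  L3 @0x2A[21] → 0x2E007  P=1,RW=1,US=1,PS=0
  ⇒ phys 0x2E45F  [4 reads]
#4 VA=0xF03C00003C2 (w,kernel):
  L0 @0x10[30] → 0x30007  P=1,RW=1,US=1,PS=0
  L1 @0x30[15] → 0x7B006  P=0,RW=1,US=1,PS=0
  ✗ PAGE_NOT_PRESENT  [2 reads]
#5 VA=0xB84C2818768 (r,kernel):
  L0 @0x10[23] → 0x32007  P=1,RW=1,US=1,PS=0
  L1 @0x32[19] → 0x35007  P=1,RW=1,US=1,PS=0
  L2 @0x35[20] → 0x38007  P=1,RW=1,US=1,PS=0
  L3 @0x38[24] → 0x3A007  P=1,RW=1,US=1,PS=0
  ⇒ phys 0x3A768  [4 reads]
#6 VA=0xD04C300DB16 (r,kernel):
  L0 @0x10[26] → 0x3B007  P=1,RW=1,US=1,PS=0
  L1 @0x3B[19] → 0x3F007  P=1,RW=1,US=1,PS=0
  L2 @0x3F[24] → 0x41007  P=1,RW=1,US=1,PS=0
  L3 @0x41[13] → 0x42007  P=1,RW=1,US=1,PS=0
  ⇒ phys 0x42B16  [4 reads]
#7 VA=0xA020180CAEE (r,kernel):
  L0 @0x10[20] → 0x43007  P=1,RW=1,US=1,PS=0
  L1 @0x43[8] → 0x44007  P=1,RW=1,US=1,PS=0
  L2 @0x44[12] → 0x46007  P=1,RW=1,US=1,PS=0
  L3 @0x46[12] → 0x48007  P=1,RW=1,US=1,PS=0
  ⇒ phys 0x48AEE  [4 reads]

Access #2 fault: PAGE_NOT_PRESENT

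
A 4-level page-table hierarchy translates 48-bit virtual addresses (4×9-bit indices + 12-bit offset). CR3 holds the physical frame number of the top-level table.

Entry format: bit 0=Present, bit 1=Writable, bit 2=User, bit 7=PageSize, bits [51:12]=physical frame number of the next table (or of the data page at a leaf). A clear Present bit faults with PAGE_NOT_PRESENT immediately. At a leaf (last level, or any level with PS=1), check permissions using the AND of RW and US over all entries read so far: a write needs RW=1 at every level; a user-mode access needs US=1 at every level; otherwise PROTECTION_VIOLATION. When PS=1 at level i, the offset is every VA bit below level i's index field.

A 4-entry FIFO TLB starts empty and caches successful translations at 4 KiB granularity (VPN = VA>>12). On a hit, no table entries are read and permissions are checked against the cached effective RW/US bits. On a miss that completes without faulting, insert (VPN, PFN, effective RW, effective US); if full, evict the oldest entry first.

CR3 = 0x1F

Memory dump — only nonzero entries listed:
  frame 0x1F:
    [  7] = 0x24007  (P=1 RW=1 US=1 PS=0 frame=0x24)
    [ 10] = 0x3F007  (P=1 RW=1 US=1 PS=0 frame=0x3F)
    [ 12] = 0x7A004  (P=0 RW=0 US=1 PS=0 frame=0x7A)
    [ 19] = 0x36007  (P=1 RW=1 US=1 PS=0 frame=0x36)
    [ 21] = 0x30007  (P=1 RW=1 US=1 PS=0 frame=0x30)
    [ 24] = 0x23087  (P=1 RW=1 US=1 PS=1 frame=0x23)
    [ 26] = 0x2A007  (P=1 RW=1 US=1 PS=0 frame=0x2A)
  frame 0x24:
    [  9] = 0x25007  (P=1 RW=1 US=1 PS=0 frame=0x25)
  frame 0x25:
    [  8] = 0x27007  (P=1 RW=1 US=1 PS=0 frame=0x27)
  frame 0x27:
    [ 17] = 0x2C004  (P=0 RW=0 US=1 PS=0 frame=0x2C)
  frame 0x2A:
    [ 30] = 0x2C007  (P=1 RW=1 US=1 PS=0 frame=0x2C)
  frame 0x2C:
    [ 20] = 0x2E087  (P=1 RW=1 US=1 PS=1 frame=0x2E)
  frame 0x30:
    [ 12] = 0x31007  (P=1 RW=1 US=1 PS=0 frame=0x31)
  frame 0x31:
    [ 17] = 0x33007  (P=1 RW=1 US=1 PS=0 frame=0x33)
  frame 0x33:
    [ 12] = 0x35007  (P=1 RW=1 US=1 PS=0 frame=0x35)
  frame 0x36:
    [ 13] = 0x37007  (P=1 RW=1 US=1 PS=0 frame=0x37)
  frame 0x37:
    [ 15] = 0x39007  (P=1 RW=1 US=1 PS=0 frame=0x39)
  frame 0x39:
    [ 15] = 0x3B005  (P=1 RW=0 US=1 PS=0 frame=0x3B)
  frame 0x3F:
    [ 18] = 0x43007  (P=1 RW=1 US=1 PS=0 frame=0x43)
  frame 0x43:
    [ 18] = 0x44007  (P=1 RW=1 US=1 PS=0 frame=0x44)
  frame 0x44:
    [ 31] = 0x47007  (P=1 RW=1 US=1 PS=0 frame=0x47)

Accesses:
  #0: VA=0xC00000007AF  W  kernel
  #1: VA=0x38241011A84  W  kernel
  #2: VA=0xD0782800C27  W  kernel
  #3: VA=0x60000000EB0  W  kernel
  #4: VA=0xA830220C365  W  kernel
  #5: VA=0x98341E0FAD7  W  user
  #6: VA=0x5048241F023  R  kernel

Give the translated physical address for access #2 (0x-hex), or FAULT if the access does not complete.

Trace:
#0 VA=0xC00000007AF (w,kernel):
  [0] read 0x1F idx=24: raw=0x23087 flags P=1 W=1 U=1 S=1
  → PA=0x237AF (huge @L0)  (1 entries read)
#1 VA=0x38241011A84 (w,kernel):
  [0] read 0x1F idx=7: raw=0x24007 flags P=1 W=1 U=1 S=0
  [1] read 0x24 idx=9: raw=0x25007 flags P=1 W=1 U=1 S=0
  [2] read 0x25 idx=8: raw=0x27007 flags P=1 W=1 U=1 S=0
  [3] read 0x27 idx=17: raw=0x2C004 flags P=0 W=0 U=1 S=0
  ⇒ fault: PAGE_NOT_PRESENT  — 4 lookups
#2 VA=0xD0782800C27 (w,kernel):
  [0] read 0x1F idx=26: raw=0x2A007 flags P=1 W=1 U=1 S=0
  [1] read 0x2A idx=30: raw=0x2C007 flags P=1 W=1 U=1 S=0
  [2] read 0x2C idx=20: raw=0x2E087 flags P=1 W=1 U=1 S=1
  → PA=0x2EC27 (huge @L2)  (3 entries read)
#3 VA=0x60000000EB0 (w,kernel):
  [0] read 0x1F idx=12: raw=0x7A004 flags P=0 W=0 U=1 S=0
  ⇒ fault: PAGE_NOT_PRESENT  — 1 lookups
#4 VA=0xA830220C365 (w,kernel):
  [0] read 0x1F idx=21: raw=0x30007 flags P=1 W=1 U=1 S=0
  [1] read 0x30 idx=12: raw=0x31007 flags P=1 W=1 U=1 S=0
  [2] read 0x31 idx=17: raw=0x33007 flags P=1 W=1 U=1 S=0
  [3] read 0x33 idx=12: raw=0x35007 flags P=1 W=1 U=1 S=0
  → PA=0x35365  (4 entries read)
#5 VA=0x98341E0FAD7 (w,user):
  [0] read 0x1F idx=19: raw=0x36007 flags P=1 W=1 U=1 S=0
  [1] read 0x36 idx=13: raw=0x37007 flags P=1 W=1 U=1 S=0
  [2] read 0x37 idx=15: raw=0x39007 flags P=1 W=1 U=1 S=0
  [3] read 0x39 idx=15: raw=0x3B005 flags P=1 W=0 U=1 S=0
  ⇒ fault: PROTECTION_VIOLATION  — 4 lookups
#6 VA=0x5048241F023 (r,kernel):
  [0] read 0x1F idx=10: raw=0x3F007 flags P=1 W=1 U=1 S=0
  [1] read 0x3F idx=18: raw=0x43007 flags P=1 W=1 U=1 S=0
  [2] read 0x43 idx=18: raw=0x44007 flags P=1 W=1 U=1 S=0
  [3] read 0x44 idx=31: raw=0x47007 flags P=1 W=1 U=1 S=0
  → PA=0x47023  (4 entries read)

Access #2 PA: 0x2EC27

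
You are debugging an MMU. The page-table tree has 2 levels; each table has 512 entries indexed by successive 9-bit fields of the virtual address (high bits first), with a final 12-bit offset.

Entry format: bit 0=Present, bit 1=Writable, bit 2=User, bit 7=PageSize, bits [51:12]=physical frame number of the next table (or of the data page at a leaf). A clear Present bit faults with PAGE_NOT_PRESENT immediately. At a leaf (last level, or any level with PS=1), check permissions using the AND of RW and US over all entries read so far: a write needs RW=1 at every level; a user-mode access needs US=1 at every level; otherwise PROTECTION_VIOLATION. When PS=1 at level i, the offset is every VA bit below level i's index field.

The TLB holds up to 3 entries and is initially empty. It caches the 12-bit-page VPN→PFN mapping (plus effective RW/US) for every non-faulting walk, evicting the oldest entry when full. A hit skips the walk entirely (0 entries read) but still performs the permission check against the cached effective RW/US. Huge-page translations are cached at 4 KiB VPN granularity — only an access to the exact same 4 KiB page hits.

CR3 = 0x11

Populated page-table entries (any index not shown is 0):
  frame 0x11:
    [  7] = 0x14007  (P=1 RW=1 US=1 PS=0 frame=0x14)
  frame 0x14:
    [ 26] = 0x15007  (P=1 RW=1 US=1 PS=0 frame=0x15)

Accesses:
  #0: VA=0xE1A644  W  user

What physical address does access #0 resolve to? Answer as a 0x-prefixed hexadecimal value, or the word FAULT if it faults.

Per-access translation:
#0 VA=0xE1A644 (w,user):
  L0: frame=0x11 idx=7 entry=0x14007 [P=1 RW=1 US=1 PS=0]
  L1: frame=0x14 idx=26 entry=0x15007 [P=1 RW=1 US=1 PS=0]
  → PA=0x15644  (2 entries read)

Access #0 PA: 0x15644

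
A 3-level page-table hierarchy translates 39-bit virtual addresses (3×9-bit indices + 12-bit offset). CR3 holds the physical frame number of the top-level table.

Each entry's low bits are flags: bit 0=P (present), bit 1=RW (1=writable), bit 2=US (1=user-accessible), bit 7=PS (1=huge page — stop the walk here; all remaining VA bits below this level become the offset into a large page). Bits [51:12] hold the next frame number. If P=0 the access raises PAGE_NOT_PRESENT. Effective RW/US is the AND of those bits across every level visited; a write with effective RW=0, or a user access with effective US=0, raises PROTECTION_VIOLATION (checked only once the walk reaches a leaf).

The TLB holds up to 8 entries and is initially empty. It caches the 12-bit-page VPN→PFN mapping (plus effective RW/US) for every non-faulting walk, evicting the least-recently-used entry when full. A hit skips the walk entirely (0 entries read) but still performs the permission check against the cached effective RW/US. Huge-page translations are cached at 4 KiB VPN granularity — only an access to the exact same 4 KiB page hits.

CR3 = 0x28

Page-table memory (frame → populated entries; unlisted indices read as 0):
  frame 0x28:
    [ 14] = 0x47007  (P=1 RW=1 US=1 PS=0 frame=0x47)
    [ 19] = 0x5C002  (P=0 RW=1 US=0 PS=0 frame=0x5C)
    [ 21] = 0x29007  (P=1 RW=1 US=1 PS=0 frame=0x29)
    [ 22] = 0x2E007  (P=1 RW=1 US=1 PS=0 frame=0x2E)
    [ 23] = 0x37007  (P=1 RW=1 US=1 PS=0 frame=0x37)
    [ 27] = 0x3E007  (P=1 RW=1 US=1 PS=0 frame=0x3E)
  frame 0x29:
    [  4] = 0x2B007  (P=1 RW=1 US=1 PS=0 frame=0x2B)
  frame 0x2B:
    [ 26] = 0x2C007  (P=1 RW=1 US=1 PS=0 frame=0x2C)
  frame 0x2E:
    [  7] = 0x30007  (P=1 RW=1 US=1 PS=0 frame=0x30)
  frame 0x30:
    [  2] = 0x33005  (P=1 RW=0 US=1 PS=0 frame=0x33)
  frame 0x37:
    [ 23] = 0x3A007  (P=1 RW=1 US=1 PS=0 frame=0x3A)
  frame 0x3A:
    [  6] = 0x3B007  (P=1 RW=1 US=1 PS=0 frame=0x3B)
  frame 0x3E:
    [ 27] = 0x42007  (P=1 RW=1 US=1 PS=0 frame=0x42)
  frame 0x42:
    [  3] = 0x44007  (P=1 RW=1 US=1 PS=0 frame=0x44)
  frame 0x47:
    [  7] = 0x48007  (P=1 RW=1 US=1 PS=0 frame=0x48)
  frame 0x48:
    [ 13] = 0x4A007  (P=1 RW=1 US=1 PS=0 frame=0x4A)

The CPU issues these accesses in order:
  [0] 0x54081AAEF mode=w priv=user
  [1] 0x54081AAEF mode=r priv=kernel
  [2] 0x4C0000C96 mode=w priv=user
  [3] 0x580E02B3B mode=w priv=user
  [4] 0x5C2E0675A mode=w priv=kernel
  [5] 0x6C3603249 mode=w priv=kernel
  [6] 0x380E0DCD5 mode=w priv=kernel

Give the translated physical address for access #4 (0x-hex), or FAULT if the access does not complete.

Per-access translation:
#0 VA=0x54081AAEF (w,user):
  [0] read 0x28 idx=21: raw=0x29007 flags P=1 W=1 U=1 S=0
  [1] read 0x29 idx=4: raw=0x2B007 flags P=1 W=1 U=1 S=0
  [2] read 0x2B idx=26: raw=0x2C007 flags P=1 W=1 U=1 S=0
  ⇒ phys 0x2CAEF  [3 reads]
#1 VA=0x54081AAEF (r,kernel):
  TLB hit vpn=0x54081A → PA=0x2CAEF
#2 VA=0x4C0000C96 (w,user):
  [0] read 0x28 idx=19: raw=0x5C002 flags P=0 W=1 U=0 S=0
  ✗ PAGE_NOT_PRESENT  [1 reads]
#3 VA=0x580E02B3B (w,user):
  [0] read 0x28 idx=22: raw=0x2E007 flags P=1 W=1 U=1 S=0
  [1] read 0x2E idx=7: raw=0x30007 flags P=1 W=1 U=1 S=0
  [2] read 0x30 idx=2: raw=0x33005 flags P=1 W=0 U=1 S=0
  ✗ PROTECTION_VIOLATION  [3 reads]
#4 VA=0x5C2E0675A (w,kernel):
  [0] read 0x28 idx=23: raw=0x37007 flags P=1 W=1 U=1 S=0
  [1] read 0x37 idx=23: raw=0x3A007 flags P=1 W=1 U=1 S=0
  [2] read 0x3A idx=6: raw=0x3B007 flags P=1 W=1 U=1 S=0
  ⇒ phys 0x3B75A  [3 reads]
#5 VA=0x6C3603249 (w,kernel):
  [0] read 0x28 idx=27: raw=0x3E007 flags P=1 W=1 U=1 S=0
  [1] read 0x3E idx=27: raw=0x42007 flags P=1 W=1 U=1 S=0
  [2] read 0x42 idx=3: raw=0x44007 flags P=1 W=1 U=1 S=0
  ⇒ phys 0x44249  [3 reads]
#6 VA=0x380E0DCD5 (w,kernel):
  [0] read 0x28 idx=14: raw=0x47007 flags P=1 W=1 U=1 S=0
  [1] read 0x47 idx=7: raw=0x48007 flags P=1 W=1 U=1 S=0
  [2] read 0x48 idx=13: raw=0x4A007 flags P=1 W=1 U=1 S=0
  ⇒ phys 0x4ACD5  [3 reads]

Access #4 PA: 0x3B75A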